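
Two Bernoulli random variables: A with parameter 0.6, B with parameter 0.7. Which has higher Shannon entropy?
A

For binary distributions, entropy is maximized at p=0.5 and decreases as p moves toward 0 or 1.

H(A) = H(0.6) = 0.9710 bits
H(B) = H(0.7) = 0.8813 bits

Distribution A (p=0.6) is closer to uniform (p=0.5), so it has higher entropy.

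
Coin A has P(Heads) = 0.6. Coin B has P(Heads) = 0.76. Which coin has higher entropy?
A

For binary distributions, entropy is maximized at p=0.5 and decreases as p moves toward 0 or 1.

H(A) = H(0.6) = 0.9710 bits
H(B) = H(0.76) = 0.7950 bits

Distribution A (p=0.6) is closer to uniform (p=0.5), so it has higher entropy.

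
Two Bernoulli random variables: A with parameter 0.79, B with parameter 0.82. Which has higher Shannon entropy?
A

For binary distributions, entropy is maximized at p=0.5 and decreases as p moves toward 0 or 1.

H(A) = H(0.79) = 0.7415 bits
H(B) = H(0.82) = 0.6801 bits

Distribution A (p=0.79) is closer to uniform (p=0.5), so it has higher entropy.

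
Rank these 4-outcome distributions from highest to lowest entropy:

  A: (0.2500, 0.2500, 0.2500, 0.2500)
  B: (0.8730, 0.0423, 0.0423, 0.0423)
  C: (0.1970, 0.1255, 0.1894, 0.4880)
A > C > B

Key insight: Entropy is maximized by uniform distributions and minimized by concentrated distributions.

- Uniform distributions have maximum entropy log₂(4) = 2.0000 bits
- The more "peaked" or concentrated a distribution, the lower its entropy

Entropies:
  H(A) = 2.0000 bits
  H(B) = 0.7504 bits
  H(C) = 1.7974 bits

Ranking: A > C > B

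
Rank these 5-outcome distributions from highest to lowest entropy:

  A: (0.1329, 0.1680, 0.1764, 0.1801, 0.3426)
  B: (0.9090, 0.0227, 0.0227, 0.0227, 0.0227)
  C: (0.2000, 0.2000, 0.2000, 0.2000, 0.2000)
C > A > B

Key insight: Entropy is maximized by uniform distributions and minimized by concentrated distributions.

- Uniform distributions have maximum entropy log₂(5) = 2.3219 bits
- The more "peaked" or concentrated a distribution, the lower its entropy

Entropies:
  H(A) = 2.2357 bits
  H(B) = 0.6218 bits
  H(C) = 2.3219 bits

Ranking: C > A > B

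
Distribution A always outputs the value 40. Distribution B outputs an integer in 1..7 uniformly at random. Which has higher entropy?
B

A is deterministic, so H(A) = 0. B is uniform over 7 outcomes, so H(B) = log₂(7) = 2.807 bits. Any distribution with genuine randomness has higher entropy than a deterministic one.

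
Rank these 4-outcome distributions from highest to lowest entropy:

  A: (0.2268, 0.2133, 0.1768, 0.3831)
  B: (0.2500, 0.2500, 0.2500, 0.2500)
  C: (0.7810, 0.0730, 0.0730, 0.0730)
B > A > C

Key insight: Entropy is maximized by uniform distributions and minimized by concentrated distributions.

- Uniform distributions have maximum entropy log₂(4) = 2.0000 bits
- The more "peaked" or concentrated a distribution, the lower its entropy

Entropies:
  H(A) = 1.9332 bits
  H(B) = 2.0000 bits
  H(C) = 1.1054 bits

Ranking: B > A > C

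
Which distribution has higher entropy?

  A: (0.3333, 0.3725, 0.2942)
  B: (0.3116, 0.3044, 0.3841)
A

Both distributions are close to uniform, making this a harder comparison.

H(A) = 1.5783 bits
H(B) = 1.5767 bits

The distribution closer to uniform has higher entropy.
Answer: A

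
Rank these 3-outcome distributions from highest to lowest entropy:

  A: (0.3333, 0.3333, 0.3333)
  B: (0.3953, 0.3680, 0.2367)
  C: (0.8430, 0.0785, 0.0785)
A > B > C

Key insight: Entropy is maximized by uniform distributions and minimized by concentrated distributions.

- Uniform distributions have maximum entropy log₂(3) = 1.5850 bits
- The more "peaked" or concentrated a distribution, the lower its entropy

Entropies:
  H(A) = 1.5850 bits
  H(B) = 1.5521 bits
  H(C) = 0.7841 bits

Ranking: A > B > C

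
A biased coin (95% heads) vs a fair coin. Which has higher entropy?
Fair coin

The fair coin is uniform (p=0.5), maximizing binary entropy at 1 bit. The biased coin has H(0.95) ≈ 0.286 bits — its outcome is more predictable, so its entropy is lower.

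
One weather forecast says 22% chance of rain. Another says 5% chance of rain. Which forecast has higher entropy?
22% forecast

Treat each forecast as a Bernoulli distribution. Binary entropy is maximized at p=0.5 and falls off symmetrically toward 0 or 1. The 22% forecast is closer to 50%, so it is more uncertain. H(22%) ≈ 0.760 bits, H(5%) ≈ 0.286 bits.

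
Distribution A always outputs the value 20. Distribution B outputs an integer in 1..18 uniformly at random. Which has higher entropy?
B

A is deterministic, so H(A) = 0. B is uniform over 18 outcomes, so H(B) = log₂(18) = 4.170 bits. Any distribution with genuine randomness has higher entropy than a deterministic one.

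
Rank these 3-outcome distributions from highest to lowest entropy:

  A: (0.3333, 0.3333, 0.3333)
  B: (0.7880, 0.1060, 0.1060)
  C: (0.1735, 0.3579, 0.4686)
A > C > B

Key insight: Entropy is maximized by uniform distributions and minimized by concentrated distributions.

- Uniform distributions have maximum entropy log₂(3) = 1.5850 bits
- The more "peaked" or concentrated a distribution, the lower its entropy

Entropies:
  H(A) = 1.5850 bits
  H(B) = 0.9573 bits
  H(C) = 1.4814 bits

Ranking: A > C > B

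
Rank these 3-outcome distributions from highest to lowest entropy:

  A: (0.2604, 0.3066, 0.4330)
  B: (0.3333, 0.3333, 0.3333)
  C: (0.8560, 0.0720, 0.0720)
B > A > C

Key insight: Entropy is maximized by uniform distributions and minimized by concentrated distributions.

- Uniform distributions have maximum entropy log₂(3) = 1.5850 bits
- The more "peaked" or concentrated a distribution, the lower its entropy

Entropies:
  H(A) = 1.5513 bits
  H(B) = 1.5850 bits
  H(C) = 0.7386 bits

Ranking: B > A > C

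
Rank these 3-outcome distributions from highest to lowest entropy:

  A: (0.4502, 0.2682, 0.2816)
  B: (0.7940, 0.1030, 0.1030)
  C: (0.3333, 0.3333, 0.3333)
C > A > B

Key insight: Entropy is maximized by uniform distributions and minimized by concentrated distributions.

- Uniform distributions have maximum entropy log₂(3) = 1.5850 bits
- The more "peaked" or concentrated a distribution, the lower its entropy

Entropies:
  H(A) = 1.5424 bits
  H(B) = 0.9398 bits
  H(C) = 1.5850 bits

Ranking: C > A > B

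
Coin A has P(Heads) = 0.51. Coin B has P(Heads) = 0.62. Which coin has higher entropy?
A

For binary distributions, entropy is maximized at p=0.5 and decreases as p moves toward 0 or 1.

H(A) = H(0.51) = 0.9997 bits
H(B) = H(0.62) = 0.9580 bits

Distribution A (p=0.51) is closer to uniform (p=0.5), so it has higher entropy.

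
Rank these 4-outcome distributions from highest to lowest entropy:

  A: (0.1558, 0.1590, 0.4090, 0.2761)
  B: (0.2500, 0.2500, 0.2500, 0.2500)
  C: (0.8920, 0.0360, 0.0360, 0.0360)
B > A > C

Key insight: Entropy is maximized by uniform distributions and minimized by concentrated distributions.

- Uniform distributions have maximum entropy log₂(4) = 2.0000 bits
- The more "peaked" or concentrated a distribution, the lower its entropy

Entropies:
  H(A) = 1.8800 bits
  H(B) = 2.0000 bits
  H(C) = 0.6650 bits

Ranking: B > A > C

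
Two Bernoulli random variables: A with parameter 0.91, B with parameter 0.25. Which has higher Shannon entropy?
B

For binary distributions, entropy is maximized at p=0.5 and decreases as p moves toward 0 or 1.

H(A) = H(0.91) = 0.4365 bits
H(B) = H(0.25) = 0.8113 bits

Distribution B (p=0.25) is closer to uniform (p=0.5), so it has higher entropy.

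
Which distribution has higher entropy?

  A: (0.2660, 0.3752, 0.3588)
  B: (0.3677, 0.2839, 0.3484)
B

Both distributions are close to uniform, making this a harder comparison.

H(A) = 1.5694 bits
H(B) = 1.5764 bits

The distribution closer to uniform has higher entropy.
Answer: B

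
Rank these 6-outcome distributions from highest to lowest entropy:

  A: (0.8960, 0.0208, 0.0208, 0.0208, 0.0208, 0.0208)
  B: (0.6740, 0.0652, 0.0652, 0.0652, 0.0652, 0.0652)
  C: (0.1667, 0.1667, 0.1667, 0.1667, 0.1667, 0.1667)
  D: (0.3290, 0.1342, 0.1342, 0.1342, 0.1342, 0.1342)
C > D > B > A

Key insight: Entropy is maximized by uniform distributions and minimized by concentrated distributions.

Entropies:
  H(A) = 0.7230 bits
  H(B) = 1.6677 bits
  H(C) = 2.5850 bits
  H(D) = 2.4719 bits

Ranking: C > D > B > A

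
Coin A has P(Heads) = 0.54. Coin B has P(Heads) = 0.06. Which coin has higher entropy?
A

For binary distributions, entropy is maximized at p=0.5 and decreases as p moves toward 0 or 1.

H(A) = H(0.54) = 0.9954 bits
H(B) = H(0.06) = 0.3274 bits

Distribution A (p=0.54) is closer to uniform (p=0.5), so it has higher entropy.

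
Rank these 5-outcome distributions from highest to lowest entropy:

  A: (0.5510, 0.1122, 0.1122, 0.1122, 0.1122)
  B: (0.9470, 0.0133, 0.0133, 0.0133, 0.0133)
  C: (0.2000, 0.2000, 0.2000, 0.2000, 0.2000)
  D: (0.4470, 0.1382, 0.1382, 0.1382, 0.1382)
C > D > A > B

Key insight: Entropy is maximized by uniform distributions and minimized by concentrated distributions.

Entropies:
  H(A) = 1.8905 bits
  H(B) = 0.4050 bits
  H(C) = 2.3219 bits
  H(D) = 2.0979 bits

Ranking: C > D > A > B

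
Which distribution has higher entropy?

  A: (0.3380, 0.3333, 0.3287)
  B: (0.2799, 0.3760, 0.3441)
A

Both distributions are close to uniform, making this a harder comparison.

H(A) = 1.5849 bits
H(B) = 1.5744 bits

The distribution closer to uniform has higher entropy.
Answer: A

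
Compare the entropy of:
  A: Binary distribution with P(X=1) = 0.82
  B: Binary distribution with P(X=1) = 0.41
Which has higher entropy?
B

For binary distributions, entropy is maximized at p=0.5 and decreases as p moves toward 0 or 1.

H(A) = H(0.82) = 0.6801 bits
H(B) = H(0.41) = 0.9765 bits

Distribution B (p=0.41) is closer to uniform (p=0.5), so it has higher entropy.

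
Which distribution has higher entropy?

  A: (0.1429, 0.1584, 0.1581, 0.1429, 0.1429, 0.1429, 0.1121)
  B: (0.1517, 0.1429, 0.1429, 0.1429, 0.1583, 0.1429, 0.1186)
B

Both distributions are close to uniform, making this a harder comparison.

H(A) = 2.7999 bits
H(B) = 2.8027 bits

The distribution closer to uniform has higher entropy.
Answer: B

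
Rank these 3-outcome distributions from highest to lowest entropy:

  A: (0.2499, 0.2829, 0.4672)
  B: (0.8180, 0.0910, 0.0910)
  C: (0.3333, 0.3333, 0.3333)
C > A > B

Key insight: Entropy is maximized by uniform distributions and minimized by concentrated distributions.

- Uniform distributions have maximum entropy log₂(3) = 1.5850 bits
- The more "peaked" or concentrated a distribution, the lower its entropy

Entropies:
  H(A) = 1.5283 bits
  H(B) = 0.8664 bits
  H(C) = 1.5850 bits

Ranking: C > A > B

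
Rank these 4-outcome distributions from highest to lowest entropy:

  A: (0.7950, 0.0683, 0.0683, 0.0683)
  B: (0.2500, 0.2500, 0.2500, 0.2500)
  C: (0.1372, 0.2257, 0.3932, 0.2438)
B > C > A

Key insight: Entropy is maximized by uniform distributions and minimized by concentrated distributions.

- Uniform distributions have maximum entropy log₂(4) = 2.0000 bits
- The more "peaked" or concentrated a distribution, the lower its entropy

Entropies:
  H(A) = 1.0567 bits
  H(B) = 2.0000 bits
  H(C) = 1.9039 bits

Ranking: B > C > A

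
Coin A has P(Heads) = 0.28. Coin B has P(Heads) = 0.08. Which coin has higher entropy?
A

For binary distributions, entropy is maximized at p=0.5 and decreases as p moves toward 0 or 1.

H(A) = H(0.28) = 0.8555 bits
H(B) = H(0.08) = 0.4022 bits

Distribution A (p=0.28) is closer to uniform (p=0.5), so it has higher entropy.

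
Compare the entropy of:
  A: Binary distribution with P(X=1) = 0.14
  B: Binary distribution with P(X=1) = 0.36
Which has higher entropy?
B

For binary distributions, entropy is maximized at p=0.5 and decreases as p moves toward 0 or 1.

H(A) = H(0.14) = 0.5842 bits
H(B) = H(0.36) = 0.9427 bits

Distribution B (p=0.36) is closer to uniform (p=0.5), so it has higher entropy.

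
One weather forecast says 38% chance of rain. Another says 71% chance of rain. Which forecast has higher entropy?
38% forecast

Treat each forecast as a Bernoulli distribution. Binary entropy is maximized at p=0.5 and falls off symmetrically toward 0 or 1. The 38% forecast is closer to 50%, so it is more uncertain. H(38%) ≈ 0.958 bits, H(71%) ≈ 0.869 bits.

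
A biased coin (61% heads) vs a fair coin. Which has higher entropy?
Fair coin

The fair coin is uniform (p=0.5), maximizing binary entropy at 1 bit. The biased coin has H(0.61) ≈ 0.965 bits — its outcome is more predictable, so its entropy is lower.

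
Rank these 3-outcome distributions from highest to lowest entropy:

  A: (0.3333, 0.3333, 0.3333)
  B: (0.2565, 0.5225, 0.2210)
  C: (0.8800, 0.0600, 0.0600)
A > B > C

Key insight: Entropy is maximized by uniform distributions and minimized by concentrated distributions.

- Uniform distributions have maximum entropy log₂(3) = 1.5850 bits
- The more "peaked" or concentrated a distribution, the lower its entropy

Entropies:
  H(A) = 1.5850 bits
  H(B) = 1.4742 bits
  H(C) = 0.6494 bits

Ranking: A > B > C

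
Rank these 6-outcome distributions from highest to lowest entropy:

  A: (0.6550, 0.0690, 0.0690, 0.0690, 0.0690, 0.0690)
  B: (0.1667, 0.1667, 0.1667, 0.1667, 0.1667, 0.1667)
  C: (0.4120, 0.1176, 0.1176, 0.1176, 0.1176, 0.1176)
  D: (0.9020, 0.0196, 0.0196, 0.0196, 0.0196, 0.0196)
B > C > A > D

Key insight: Entropy is maximized by uniform distributions and minimized by concentrated distributions.

Entropies:
  H(A) = 1.7306 bits
  H(B) = 2.5850 bits
  H(C) = 2.3428 bits
  H(D) = 0.6902 bits

Ranking: B > C > A > D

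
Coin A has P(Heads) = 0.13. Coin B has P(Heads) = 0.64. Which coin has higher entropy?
B

For binary distributions, entropy is maximized at p=0.5 and decreases as p moves toward 0 or 1.

H(A) = H(0.13) = 0.5574 bits
H(B) = H(0.64) = 0.9427 bits

Distribution B (p=0.64) is closer to uniform (p=0.5), so it has higher entropy.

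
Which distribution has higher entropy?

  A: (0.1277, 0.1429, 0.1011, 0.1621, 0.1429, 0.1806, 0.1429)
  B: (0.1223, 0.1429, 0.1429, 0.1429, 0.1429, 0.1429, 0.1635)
B

Both distributions are close to uniform, making this a harder comparison.

H(A) = 2.7879 bits
H(B) = 2.8031 bits

The distribution closer to uniform has higher entropy.
Answer: B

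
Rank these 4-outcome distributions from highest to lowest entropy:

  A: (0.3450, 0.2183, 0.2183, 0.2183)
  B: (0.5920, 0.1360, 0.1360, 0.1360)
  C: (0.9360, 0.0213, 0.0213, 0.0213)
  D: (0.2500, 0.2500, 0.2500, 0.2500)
D > A > B > C

Key insight: Entropy is maximized by uniform distributions and minimized by concentrated distributions.

Entropies:
  H(A) = 1.9677 bits
  H(B) = 1.6221 bits
  H(C) = 0.4446 bits
  H(D) = 2.0000 bits

Ranking: D > A > B > C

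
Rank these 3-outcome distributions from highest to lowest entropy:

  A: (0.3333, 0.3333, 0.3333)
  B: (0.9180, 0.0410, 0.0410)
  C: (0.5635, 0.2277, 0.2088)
A > C > B

Key insight: Entropy is maximized by uniform distributions and minimized by concentrated distributions.

- Uniform distributions have maximum entropy log₂(3) = 1.5850 bits
- The more "peaked" or concentrated a distribution, the lower its entropy

Entropies:
  H(A) = 1.5850 bits
  H(B) = 0.4912 bits
  H(C) = 1.4242 bits

Ranking: A > C > B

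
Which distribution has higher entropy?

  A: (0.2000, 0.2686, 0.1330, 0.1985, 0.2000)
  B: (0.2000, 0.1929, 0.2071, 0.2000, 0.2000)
B

Both distributions are close to uniform, making this a harder comparison.

H(A) = 2.2882 bits
H(B) = 2.3216 bits

The distribution closer to uniform has higher entropy.
Answer: B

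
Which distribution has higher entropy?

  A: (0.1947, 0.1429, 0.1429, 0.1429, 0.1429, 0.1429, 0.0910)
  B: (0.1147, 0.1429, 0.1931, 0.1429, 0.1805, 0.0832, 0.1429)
A

Both distributions are close to uniform, making this a harder comparison.

H(A) = 2.7796 bits
H(B) = 2.7638 bits

The distribution closer to uniform has higher entropy.
Answer: A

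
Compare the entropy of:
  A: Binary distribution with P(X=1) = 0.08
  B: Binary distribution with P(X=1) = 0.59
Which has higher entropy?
B

For binary distributions, entropy is maximized at p=0.5 and decreases as p moves toward 0 or 1.

H(A) = H(0.08) = 0.4022 bits
H(B) = H(0.59) = 0.9765 bits

Distribution B (p=0.59) is closer to uniform (p=0.5), so it has higher entropy.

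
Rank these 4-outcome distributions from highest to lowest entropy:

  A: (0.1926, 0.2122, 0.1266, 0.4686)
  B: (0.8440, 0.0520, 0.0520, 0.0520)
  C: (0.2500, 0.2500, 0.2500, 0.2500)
C > A > B

Key insight: Entropy is maximized by uniform distributions and minimized by concentrated distributions.

- Uniform distributions have maximum entropy log₂(4) = 2.0000 bits
- The more "peaked" or concentrated a distribution, the lower its entropy

Entropies:
  H(A) = 1.8222 bits
  H(B) = 0.8719 bits
  H(C) = 2.0000 bits

Ranking: C > A > B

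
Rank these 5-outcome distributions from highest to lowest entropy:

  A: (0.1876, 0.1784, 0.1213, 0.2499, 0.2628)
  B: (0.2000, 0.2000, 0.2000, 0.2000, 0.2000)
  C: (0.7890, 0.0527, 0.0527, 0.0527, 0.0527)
B > A > C

Key insight: Entropy is maximized by uniform distributions and minimized by concentrated distributions.

- Uniform distributions have maximum entropy log₂(5) = 2.3219 bits
- The more "peaked" or concentrated a distribution, the lower its entropy

Entropies:
  H(A) = 2.2723 bits
  H(B) = 2.3219 bits
  H(C) = 1.1654 bits

Ranking: B > A > C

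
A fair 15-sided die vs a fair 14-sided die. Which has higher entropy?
15-sided die

Both are uniform distributions; for uniform over n outcomes, H = log₂(n). H(15-sided) = log₂(15) = 3.907 bits and H(14-sided) = log₂(14) = 3.807 bits. More outcomes in a uniform distribution means higher entropy.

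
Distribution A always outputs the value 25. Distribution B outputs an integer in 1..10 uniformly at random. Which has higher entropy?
B

A is deterministic, so H(A) = 0. B is uniform over 10 outcomes, so H(B) = log₂(10) = 3.322 bits. Any distribution with genuine randomness has higher entropy than a deterministic one.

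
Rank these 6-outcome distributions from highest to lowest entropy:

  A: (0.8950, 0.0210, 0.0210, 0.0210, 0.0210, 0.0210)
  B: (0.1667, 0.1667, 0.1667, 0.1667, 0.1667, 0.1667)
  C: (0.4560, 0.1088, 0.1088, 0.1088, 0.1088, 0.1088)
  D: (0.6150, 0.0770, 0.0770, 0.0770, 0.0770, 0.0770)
B > C > D > A

Key insight: Entropy is maximized by uniform distributions and minimized by concentrated distributions.

Entropies:
  H(A) = 0.7285 bits
  H(B) = 2.5850 bits
  H(C) = 2.2575 bits
  H(D) = 1.8554 bits

Ranking: B > C > D > A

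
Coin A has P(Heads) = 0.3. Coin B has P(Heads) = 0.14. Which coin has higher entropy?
A

For binary distributions, entropy is maximized at p=0.5 and decreases as p moves toward 0 or 1.

H(A) = H(0.3) = 0.8813 bits
H(B) = H(0.14) = 0.5842 bits

Distribution A (p=0.3) is closer to uniform (p=0.5), so it has higher entropy.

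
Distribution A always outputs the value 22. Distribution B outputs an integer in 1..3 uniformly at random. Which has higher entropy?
B

A is deterministic, so H(A) = 0. B is uniform over 3 outcomes, so H(B) = log₂(3) = 1.585 bits. Any distribution with genuine randomness has higher entropy than a deterministic one.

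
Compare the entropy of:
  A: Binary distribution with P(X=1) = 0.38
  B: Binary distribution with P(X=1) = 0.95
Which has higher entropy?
A

For binary distributions, entropy is maximized at p=0.5 and decreases as p moves toward 0 or 1.

H(A) = H(0.38) = 0.9580 bits
H(B) = H(0.95) = 0.2864 bits

Distribution A (p=0.38) is closer to uniform (p=0.5), so it has higher entropy.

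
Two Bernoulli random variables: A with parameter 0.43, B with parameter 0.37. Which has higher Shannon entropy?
A

For binary distributions, entropy is maximized at p=0.5 and decreases as p moves toward 0 or 1.

H(A) = H(0.43) = 0.9858 bits
H(B) = H(0.37) = 0.9507 bits

Distribution A (p=0.43) is closer to uniform (p=0.5), so it has higher entropy.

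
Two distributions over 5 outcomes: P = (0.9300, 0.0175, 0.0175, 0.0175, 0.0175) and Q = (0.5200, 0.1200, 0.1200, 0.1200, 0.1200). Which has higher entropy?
Q

P is highly concentrated on one outcome (93%), making it nearly deterministic. Q spreads its mass more evenly (max 52%). The more spread-out distribution has higher entropy: H(P) ≈ 0.506 bits, H(Q) ≈ 1.959 bits.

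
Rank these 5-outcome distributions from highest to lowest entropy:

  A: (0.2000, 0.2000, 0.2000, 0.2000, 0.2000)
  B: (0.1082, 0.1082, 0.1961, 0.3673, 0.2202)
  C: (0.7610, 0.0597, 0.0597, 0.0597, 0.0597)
A > B > C

Key insight: Entropy is maximized by uniform distributions and minimized by concentrated distributions.

- Uniform distributions have maximum entropy log₂(5) = 2.3219 bits
- The more "peaked" or concentrated a distribution, the lower its entropy

Entropies:
  H(A) = 2.3219 bits
  H(B) = 2.1667 bits
  H(C) = 1.2714 bits

Ranking: A > B > C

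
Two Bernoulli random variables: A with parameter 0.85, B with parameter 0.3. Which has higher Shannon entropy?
B

For binary distributions, entropy is maximized at p=0.5 and decreases as p moves toward 0 or 1.

H(A) = H(0.85) = 0.6098 bits
H(B) = H(0.3) = 0.8813 bits

Distribution B (p=0.3) is closer to uniform (p=0.5), so it has higher entropy.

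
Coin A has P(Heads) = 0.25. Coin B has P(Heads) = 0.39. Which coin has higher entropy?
B

For binary distributions, entropy is maximized at p=0.5 and decreases as p moves toward 0 or 1.

H(A) = H(0.25) = 0.8113 bits
H(B) = H(0.39) = 0.9648 bits

Distribution B (p=0.39) is closer to uniform (p=0.5), so it has higher entropy.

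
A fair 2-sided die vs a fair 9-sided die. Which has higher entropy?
9-sided die

Both are uniform distributions; for uniform over n outcomes, H = log₂(n). H(2-sided) = log₂(2) = 1.000 bits and H(9-sided) = log₂(9) = 3.170 bits. More outcomes in a uniform distribution means higher entropy.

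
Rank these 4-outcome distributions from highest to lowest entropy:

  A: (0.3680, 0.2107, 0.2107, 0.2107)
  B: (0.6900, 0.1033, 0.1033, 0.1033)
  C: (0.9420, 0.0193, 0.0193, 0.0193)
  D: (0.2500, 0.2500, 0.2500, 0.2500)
D > A > B > C

Key insight: Entropy is maximized by uniform distributions and minimized by concentrated distributions.

Entropies:
  H(A) = 1.9508 bits
  H(B) = 1.3845 bits
  H(C) = 0.4114 bits
  H(D) = 2.0000 bits

Ranking: D > A > B > C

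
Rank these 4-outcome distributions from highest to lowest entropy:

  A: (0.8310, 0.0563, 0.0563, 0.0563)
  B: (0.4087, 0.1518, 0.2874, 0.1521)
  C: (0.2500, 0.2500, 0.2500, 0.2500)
C > B > A

Key insight: Entropy is maximized by uniform distributions and minimized by concentrated distributions.

- Uniform distributions have maximum entropy log₂(4) = 2.0000 bits
- The more "peaked" or concentrated a distribution, the lower its entropy

Entropies:
  H(A) = 0.9233 bits
  H(B) = 1.8707 bits
  H(C) = 2.0000 bits

Ranking: C > B > A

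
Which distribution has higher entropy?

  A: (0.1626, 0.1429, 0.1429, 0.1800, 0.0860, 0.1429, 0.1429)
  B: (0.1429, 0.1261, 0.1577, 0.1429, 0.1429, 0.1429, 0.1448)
B

Both distributions are close to uniform, making this a harder comparison.

H(A) = 2.7799 bits
H(B) = 2.8048 bits

The distribution closer to uniform has higher entropy.
Answer: B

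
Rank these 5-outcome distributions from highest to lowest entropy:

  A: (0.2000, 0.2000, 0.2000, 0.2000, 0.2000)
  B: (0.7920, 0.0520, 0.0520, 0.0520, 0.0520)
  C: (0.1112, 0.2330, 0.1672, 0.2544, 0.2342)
A > C > B

Key insight: Entropy is maximized by uniform distributions and minimized by concentrated distributions.

- Uniform distributions have maximum entropy log₂(5) = 2.3219 bits
- The more "peaked" or concentrated a distribution, the lower its entropy

Entropies:
  H(A) = 2.3219 bits
  H(B) = 1.1536 bits
  H(C) = 2.2663 bits

Ranking: A > C > B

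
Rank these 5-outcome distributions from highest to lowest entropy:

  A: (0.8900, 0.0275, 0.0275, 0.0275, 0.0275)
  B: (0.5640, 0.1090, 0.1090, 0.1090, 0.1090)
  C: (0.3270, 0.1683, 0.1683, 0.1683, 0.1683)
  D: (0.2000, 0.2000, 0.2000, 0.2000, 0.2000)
D > C > B > A

Key insight: Entropy is maximized by uniform distributions and minimized by concentrated distributions.

Entropies:
  H(A) = 0.7199 bits
  H(B) = 1.8601 bits
  H(C) = 2.2578 bits
  H(D) = 2.3219 bits

Ranking: D > C > B > A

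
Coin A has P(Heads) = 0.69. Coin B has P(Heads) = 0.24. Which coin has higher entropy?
A

For binary distributions, entropy is maximized at p=0.5 and decreases as p moves toward 0 or 1.

H(A) = H(0.69) = 0.8932 bits
H(B) = H(0.24) = 0.7950 bits

Distribution A (p=0.69) is closer to uniform (p=0.5), so it has higher entropy.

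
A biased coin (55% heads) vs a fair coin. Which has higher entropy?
Fair coin

The fair coin is uniform (p=0.5), maximizing binary entropy at 1 bit. The biased coin has H(0.55) ≈ 0.993 bits — its outcome is more predictable, so its entropy is lower.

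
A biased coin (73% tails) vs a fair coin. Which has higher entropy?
Fair coin

The fair coin is uniform (p=0.5), maximizing binary entropy at 1 bit. The biased coin has H(0.73) ≈ 0.841 bits — its outcome is more predictable, so its entropy is lower.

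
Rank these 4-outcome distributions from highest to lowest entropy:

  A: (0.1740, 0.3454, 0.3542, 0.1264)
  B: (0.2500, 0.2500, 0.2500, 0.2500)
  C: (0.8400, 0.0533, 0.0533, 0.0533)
B > A > C

Key insight: Entropy is maximized by uniform distributions and minimized by concentrated distributions.

- Uniform distributions have maximum entropy log₂(4) = 2.0000 bits
- The more "peaked" or concentrated a distribution, the lower its entropy

Entropies:
  H(A) = 1.8762 bits
  H(B) = 2.0000 bits
  H(C) = 0.8879 bits

Ranking: B > A > C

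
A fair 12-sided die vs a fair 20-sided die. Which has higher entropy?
20-sided die

Both are uniform distributions; for uniform over n outcomes, H = log₂(n). H(12-sided) = log₂(12) = 3.585 bits and H(20-sided) = log₂(20) = 4.322 bits. More outcomes in a uniform distribution means higher entropy.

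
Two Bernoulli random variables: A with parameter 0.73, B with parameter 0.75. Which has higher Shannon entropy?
A

For binary distributions, entropy is maximized at p=0.5 and decreases as p moves toward 0 or 1.

H(A) = H(0.73) = 0.8415 bits
H(B) = H(0.75) = 0.8113 bits

Distribution A (p=0.73) is closer to uniform (p=0.5), so it has higher entropy.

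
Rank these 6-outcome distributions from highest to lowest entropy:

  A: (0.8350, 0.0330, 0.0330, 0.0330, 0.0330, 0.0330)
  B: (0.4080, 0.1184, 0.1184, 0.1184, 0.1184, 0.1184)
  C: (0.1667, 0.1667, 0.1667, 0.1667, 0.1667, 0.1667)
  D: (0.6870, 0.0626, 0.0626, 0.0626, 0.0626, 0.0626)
C > B > D > A

Key insight: Entropy is maximized by uniform distributions and minimized by concentrated distributions.

Entropies:
  H(A) = 1.0293 bits
  H(B) = 2.3500 bits
  H(C) = 2.5850 bits
  H(D) = 1.6234 bits

Ranking: C > B > D > A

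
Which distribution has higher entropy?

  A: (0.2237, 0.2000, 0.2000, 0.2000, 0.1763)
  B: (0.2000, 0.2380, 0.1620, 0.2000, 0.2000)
A

Both distributions are close to uniform, making this a harder comparison.

H(A) = 2.3179 bits
H(B) = 2.3115 bits

The distribution closer to uniform has higher entropy.
Answer: A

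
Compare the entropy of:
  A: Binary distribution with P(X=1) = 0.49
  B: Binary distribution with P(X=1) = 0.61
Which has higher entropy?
A

For binary distributions, entropy is maximized at p=0.5 and decreases as p moves toward 0 or 1.

H(A) = H(0.49) = 0.9997 bits
H(B) = H(0.61) = 0.9648 bits

Distribution A (p=0.49) is closer to uniform (p=0.5), so it has higher entropy.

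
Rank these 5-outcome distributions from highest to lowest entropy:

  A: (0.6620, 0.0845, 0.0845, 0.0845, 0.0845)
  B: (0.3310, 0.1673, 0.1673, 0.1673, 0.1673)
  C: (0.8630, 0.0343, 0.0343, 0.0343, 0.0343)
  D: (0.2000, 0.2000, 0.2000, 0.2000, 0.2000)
D > B > A > C

Key insight: Entropy is maximized by uniform distributions and minimized by concentrated distributions.

Entropies:
  H(A) = 1.5989 bits
  H(B) = 2.2539 bits
  H(C) = 0.8503 bits
  H(D) = 2.3219 bits

Ranking: D > B > A > C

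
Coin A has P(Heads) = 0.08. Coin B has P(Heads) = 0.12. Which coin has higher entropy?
B

For binary distributions, entropy is maximized at p=0.5 and decreases as p moves toward 0 or 1.

H(A) = H(0.08) = 0.4022 bits
H(B) = H(0.12) = 0.5294 bits

Distribution B (p=0.12) is closer to uniform (p=0.5), so it has higher entropy.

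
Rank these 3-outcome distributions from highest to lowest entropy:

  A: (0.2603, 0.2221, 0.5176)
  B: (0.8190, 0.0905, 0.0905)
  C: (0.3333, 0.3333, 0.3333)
C > A > B

Key insight: Entropy is maximized by uniform distributions and minimized by concentrated distributions.

- Uniform distributions have maximum entropy log₂(3) = 1.5850 bits
- The more "peaked" or concentrated a distribution, the lower its entropy

Entropies:
  H(A) = 1.4793 bits
  H(B) = 0.8633 bits
  H(C) = 1.5850 bits

Ranking: C > A > B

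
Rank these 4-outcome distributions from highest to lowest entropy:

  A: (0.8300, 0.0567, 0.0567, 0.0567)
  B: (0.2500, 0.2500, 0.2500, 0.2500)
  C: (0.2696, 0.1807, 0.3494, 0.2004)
B > C > A

Key insight: Entropy is maximized by uniform distributions and minimized by concentrated distributions.

- Uniform distributions have maximum entropy log₂(4) = 2.0000 bits
- The more "peaked" or concentrated a distribution, the lower its entropy

Entropies:
  H(A) = 0.9271 bits
  H(B) = 2.0000 bits
  H(C) = 1.9506 bits

Ranking: B > C > A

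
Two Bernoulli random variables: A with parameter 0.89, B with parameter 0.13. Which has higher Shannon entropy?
B

For binary distributions, entropy is maximized at p=0.5 and decreases as p moves toward 0 or 1.

H(A) = H(0.89) = 0.4999 bits
H(B) = H(0.13) = 0.5574 bits

Distribution B (p=0.13) is closer to uniform (p=0.5), so it has higher entropy.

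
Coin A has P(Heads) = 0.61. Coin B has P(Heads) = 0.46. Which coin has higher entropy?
B

For binary distributions, entropy is maximized at p=0.5 and decreases as p moves toward 0 or 1.

H(A) = H(0.61) = 0.9648 bits
H(B) = H(0.46) = 0.9954 bits

Distribution B (p=0.46) is closer to uniform (p=0.5), so it has higher entropy.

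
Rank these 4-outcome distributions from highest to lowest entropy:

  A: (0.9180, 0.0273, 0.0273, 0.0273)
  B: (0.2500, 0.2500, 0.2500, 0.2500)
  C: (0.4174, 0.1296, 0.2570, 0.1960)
B > C > A

Key insight: Entropy is maximized by uniform distributions and minimized by concentrated distributions.

- Uniform distributions have maximum entropy log₂(4) = 2.0000 bits
- The more "peaked" or concentrated a distribution, the lower its entropy

Entropies:
  H(A) = 0.5392 bits
  H(B) = 2.0000 bits
  H(C) = 1.8728 bits

Ranking: B > C > A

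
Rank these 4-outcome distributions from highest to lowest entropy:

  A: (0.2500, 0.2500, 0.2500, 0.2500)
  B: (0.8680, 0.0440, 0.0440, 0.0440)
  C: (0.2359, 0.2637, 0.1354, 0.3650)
A > C > B

Key insight: Entropy is maximized by uniform distributions and minimized by concentrated distributions.

- Uniform distributions have maximum entropy log₂(4) = 2.0000 bits
- The more "peaked" or concentrated a distribution, the lower its entropy

Entropies:
  H(A) = 2.0000 bits
  H(B) = 0.7721 bits
  H(C) = 1.9200 bits

Ranking: A > C > B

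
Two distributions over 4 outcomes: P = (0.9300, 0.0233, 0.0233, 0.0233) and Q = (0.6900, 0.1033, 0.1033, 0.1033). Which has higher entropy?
Q

P is highly concentrated on one outcome (93%), making it nearly deterministic. Q spreads its mass more evenly (max 69%). The more spread-out distribution has higher entropy: H(P) ≈ 0.477 bits, H(Q) ≈ 1.385 bits.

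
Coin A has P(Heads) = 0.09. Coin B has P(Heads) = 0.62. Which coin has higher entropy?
B

For binary distributions, entropy is maximized at p=0.5 and decreases as p moves toward 0 or 1.

H(A) = H(0.09) = 0.4365 bits
H(B) = H(0.62) = 0.9580 bits

Distribution B (p=0.62) is closer to uniform (p=0.5), so it has higher entropy.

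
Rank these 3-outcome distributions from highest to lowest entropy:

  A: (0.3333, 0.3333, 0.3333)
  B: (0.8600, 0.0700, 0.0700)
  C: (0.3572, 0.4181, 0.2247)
A > C > B

Key insight: Entropy is maximized by uniform distributions and minimized by concentrated distributions.

- Uniform distributions have maximum entropy log₂(3) = 1.5850 bits
- The more "peaked" or concentrated a distribution, the lower its entropy

Entropies:
  H(A) = 1.5850 bits
  H(B) = 0.7242 bits
  H(C) = 1.5405 bits

Ranking: A > C > B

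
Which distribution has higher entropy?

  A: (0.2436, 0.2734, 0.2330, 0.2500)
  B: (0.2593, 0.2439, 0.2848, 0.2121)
A

Both distributions are close to uniform, making this a harder comparison.

H(A) = 1.9975 bits
H(B) = 1.9919 bits

The distribution closer to uniform has higher entropy.
Answer: A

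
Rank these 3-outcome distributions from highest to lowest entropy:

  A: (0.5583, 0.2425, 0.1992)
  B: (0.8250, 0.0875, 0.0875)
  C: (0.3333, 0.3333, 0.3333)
C > A > B

Key insight: Entropy is maximized by uniform distributions and minimized by concentrated distributions.

- Uniform distributions have maximum entropy log₂(3) = 1.5850 bits
- The more "peaked" or concentrated a distribution, the lower its entropy

Entropies:
  H(A) = 1.4288 bits
  H(B) = 0.8440 bits
  H(C) = 1.5850 bits

Ranking: C > A > B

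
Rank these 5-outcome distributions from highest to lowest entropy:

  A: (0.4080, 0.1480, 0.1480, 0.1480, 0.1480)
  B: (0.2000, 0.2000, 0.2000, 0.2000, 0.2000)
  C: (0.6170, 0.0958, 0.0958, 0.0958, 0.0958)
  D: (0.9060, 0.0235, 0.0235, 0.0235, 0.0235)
B > A > C > D

Key insight: Entropy is maximized by uniform distributions and minimized by concentrated distributions.

Entropies:
  H(A) = 2.1594 bits
  H(B) = 2.3219 bits
  H(C) = 1.7261 bits
  H(D) = 0.6377 bits

Ranking: B > A > C > D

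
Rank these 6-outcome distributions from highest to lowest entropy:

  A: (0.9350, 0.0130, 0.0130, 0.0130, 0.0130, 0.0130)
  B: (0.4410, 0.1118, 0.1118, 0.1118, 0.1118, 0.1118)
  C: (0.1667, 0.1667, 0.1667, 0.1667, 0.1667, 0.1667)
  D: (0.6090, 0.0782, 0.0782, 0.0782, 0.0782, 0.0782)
C > B > D > A

Key insight: Entropy is maximized by uniform distributions and minimized by concentrated distributions.

Entropies:
  H(A) = 0.4979 bits
  H(B) = 2.2879 bits
  H(C) = 2.5850 bits
  H(D) = 1.8733 bits

Ranking: C > B > D > A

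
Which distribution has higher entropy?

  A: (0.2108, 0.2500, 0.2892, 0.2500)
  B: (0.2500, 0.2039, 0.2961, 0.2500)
A

Both distributions are close to uniform, making this a harder comparison.

H(A) = 1.9911 bits
H(B) = 1.9877 bits

The distribution closer to uniform has higher entropy.
Answer: A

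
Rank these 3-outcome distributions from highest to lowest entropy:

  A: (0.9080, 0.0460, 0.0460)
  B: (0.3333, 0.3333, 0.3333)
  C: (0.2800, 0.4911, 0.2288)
B > C > A

Key insight: Entropy is maximized by uniform distributions and minimized by concentrated distributions.

- Uniform distributions have maximum entropy log₂(3) = 1.5850 bits
- The more "peaked" or concentrated a distribution, the lower its entropy

Entropies:
  H(A) = 0.5351 bits
  H(B) = 1.5850 bits
  H(C) = 1.5049 bits

Ranking: B > C > A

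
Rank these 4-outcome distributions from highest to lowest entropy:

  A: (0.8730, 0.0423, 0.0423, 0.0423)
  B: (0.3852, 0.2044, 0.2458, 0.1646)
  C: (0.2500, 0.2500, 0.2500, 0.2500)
C > B > A

Key insight: Entropy is maximized by uniform distributions and minimized by concentrated distributions.

- Uniform distributions have maximum entropy log₂(4) = 2.0000 bits
- The more "peaked" or concentrated a distribution, the lower its entropy

Entropies:
  H(A) = 0.7504 bits
  H(B) = 1.9243 bits
  H(C) = 2.0000 bits

Ranking: C > B > A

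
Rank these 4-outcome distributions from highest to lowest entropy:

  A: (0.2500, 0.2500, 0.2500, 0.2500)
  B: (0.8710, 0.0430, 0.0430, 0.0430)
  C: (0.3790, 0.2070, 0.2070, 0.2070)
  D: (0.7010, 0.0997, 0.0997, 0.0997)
A > C > D > B

Key insight: Entropy is maximized by uniform distributions and minimized by concentrated distributions.

Entropies:
  H(A) = 2.0000 bits
  H(B) = 0.7591 bits
  H(C) = 1.9416 bits
  H(D) = 1.3540 bits

Ranking: A > C > D > B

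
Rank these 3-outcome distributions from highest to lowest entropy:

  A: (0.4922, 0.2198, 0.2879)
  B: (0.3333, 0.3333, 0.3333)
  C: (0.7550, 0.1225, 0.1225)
B > A > C

Key insight: Entropy is maximized by uniform distributions and minimized by concentrated distributions.

- Uniform distributions have maximum entropy log₂(3) = 1.5850 bits
- The more "peaked" or concentrated a distribution, the lower its entropy

Entropies:
  H(A) = 1.5010 bits
  H(B) = 1.5850 bits
  H(C) = 1.0483 bits

Ranking: B > A > C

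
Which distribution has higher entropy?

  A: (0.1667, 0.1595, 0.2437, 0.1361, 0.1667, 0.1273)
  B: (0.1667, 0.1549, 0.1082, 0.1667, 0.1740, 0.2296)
B

Both distributions are close to uniform, making this a harder comparison.

H(A) = 2.5506 bits
H(B) = 2.5519 bits

The distribution closer to uniform has higher entropy.
Answer: B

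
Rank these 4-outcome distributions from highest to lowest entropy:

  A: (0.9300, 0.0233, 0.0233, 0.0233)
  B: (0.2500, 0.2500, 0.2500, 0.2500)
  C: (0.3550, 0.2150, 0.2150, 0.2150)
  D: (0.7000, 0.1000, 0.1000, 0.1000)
B > C > D > A

Key insight: Entropy is maximized by uniform distributions and minimized by concentrated distributions.

Entropies:
  H(A) = 0.4769 bits
  H(B) = 2.0000 bits
  H(C) = 1.9608 bits
  H(D) = 1.3568 bits

Ranking: B > C > D > A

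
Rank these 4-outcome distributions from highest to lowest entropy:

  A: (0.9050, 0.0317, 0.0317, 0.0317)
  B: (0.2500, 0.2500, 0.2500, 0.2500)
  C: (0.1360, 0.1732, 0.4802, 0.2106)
B > C > A

Key insight: Entropy is maximized by uniform distributions and minimized by concentrated distributions.

- Uniform distributions have maximum entropy log₂(4) = 2.0000 bits
- The more "peaked" or concentrated a distribution, the lower its entropy

Entropies:
  H(A) = 0.6035 bits
  H(B) = 2.0000 bits
  H(C) = 1.8110 bits

Ranking: B > C > A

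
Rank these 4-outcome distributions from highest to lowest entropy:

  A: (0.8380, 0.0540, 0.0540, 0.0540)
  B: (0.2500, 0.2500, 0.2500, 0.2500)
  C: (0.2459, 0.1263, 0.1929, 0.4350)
B > C > A

Key insight: Entropy is maximized by uniform distributions and minimized by concentrated distributions.

- Uniform distributions have maximum entropy log₂(4) = 2.0000 bits
- The more "peaked" or concentrated a distribution, the lower its entropy

Entropies:
  H(A) = 0.8958 bits
  H(B) = 2.0000 bits
  H(C) = 1.8550 bits

Ranking: B > C > A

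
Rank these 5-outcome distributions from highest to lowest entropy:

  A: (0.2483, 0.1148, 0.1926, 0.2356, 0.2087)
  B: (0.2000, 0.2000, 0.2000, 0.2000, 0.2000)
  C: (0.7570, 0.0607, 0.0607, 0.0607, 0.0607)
B > A > C

Key insight: Entropy is maximized by uniform distributions and minimized by concentrated distributions.

- Uniform distributions have maximum entropy log₂(5) = 2.3219 bits
- The more "peaked" or concentrated a distribution, the lower its entropy

Entropies:
  H(A) = 2.2783 bits
  H(B) = 2.3219 bits
  H(C) = 1.2860 bits

Ranking: B > A > C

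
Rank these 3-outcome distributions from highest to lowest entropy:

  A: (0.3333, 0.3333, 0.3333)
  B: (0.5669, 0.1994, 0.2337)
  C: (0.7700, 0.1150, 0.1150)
A > B > C

Key insight: Entropy is maximized by uniform distributions and minimized by concentrated distributions.

- Uniform distributions have maximum entropy log₂(3) = 1.5850 bits
- The more "peaked" or concentrated a distribution, the lower its entropy

Entropies:
  H(A) = 1.5850 bits
  H(B) = 1.4182 bits
  H(C) = 1.0080 bits

Ranking: A > B > C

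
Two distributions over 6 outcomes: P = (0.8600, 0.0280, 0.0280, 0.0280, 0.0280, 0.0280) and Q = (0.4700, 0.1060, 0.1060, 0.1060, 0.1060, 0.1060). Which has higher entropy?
Q

P is highly concentrated on one outcome (86%), making it nearly deterministic. Q spreads its mass more evenly (max 47%). The more spread-out distribution has higher entropy: H(P) ≈ 0.909 bits, H(Q) ≈ 2.228 bits.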